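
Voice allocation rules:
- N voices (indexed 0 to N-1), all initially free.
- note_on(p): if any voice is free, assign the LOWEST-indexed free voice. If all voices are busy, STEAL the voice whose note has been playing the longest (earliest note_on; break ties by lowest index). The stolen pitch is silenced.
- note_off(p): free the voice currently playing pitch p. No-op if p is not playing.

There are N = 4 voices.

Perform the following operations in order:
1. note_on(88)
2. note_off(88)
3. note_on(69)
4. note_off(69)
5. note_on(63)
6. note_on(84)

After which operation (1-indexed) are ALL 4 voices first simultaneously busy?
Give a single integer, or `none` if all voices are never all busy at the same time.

Answer: none

Derivation:
Op 1: note_on(88): voice 0 is free -> assigned | voices=[88 - - -]
Op 2: note_off(88): free voice 0 | voices=[- - - -]
Op 3: note_on(69): voice 0 is free -> assigned | voices=[69 - - -]
Op 4: note_off(69): free voice 0 | voices=[- - - -]
Op 5: note_on(63): voice 0 is free -> assigned | voices=[63 - - -]
Op 6: note_on(84): voice 1 is free -> assigned | voices=[63 84 - -]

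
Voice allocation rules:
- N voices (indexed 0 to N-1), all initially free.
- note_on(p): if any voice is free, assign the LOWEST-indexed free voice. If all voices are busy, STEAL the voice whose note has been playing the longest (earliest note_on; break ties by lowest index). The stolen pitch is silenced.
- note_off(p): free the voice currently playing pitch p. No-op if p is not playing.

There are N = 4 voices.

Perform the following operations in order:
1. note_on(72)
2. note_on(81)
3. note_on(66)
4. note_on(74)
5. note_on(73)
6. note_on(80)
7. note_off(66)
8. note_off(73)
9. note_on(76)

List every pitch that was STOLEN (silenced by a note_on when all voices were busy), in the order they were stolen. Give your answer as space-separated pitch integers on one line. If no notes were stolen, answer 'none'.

Answer: 72 81

Derivation:
Op 1: note_on(72): voice 0 is free -> assigned | voices=[72 - - -]
Op 2: note_on(81): voice 1 is free -> assigned | voices=[72 81 - -]
Op 3: note_on(66): voice 2 is free -> assigned | voices=[72 81 66 -]
Op 4: note_on(74): voice 3 is free -> assigned | voices=[72 81 66 74]
Op 5: note_on(73): all voices busy, STEAL voice 0 (pitch 72, oldest) -> assign | voices=[73 81 66 74]
Op 6: note_on(80): all voices busy, STEAL voice 1 (pitch 81, oldest) -> assign | voices=[73 80 66 74]
Op 7: note_off(66): free voice 2 | voices=[73 80 - 74]
Op 8: note_off(73): free voice 0 | voices=[- 80 - 74]
Op 9: note_on(76): voice 0 is free -> assigned | voices=[76 80 - 74]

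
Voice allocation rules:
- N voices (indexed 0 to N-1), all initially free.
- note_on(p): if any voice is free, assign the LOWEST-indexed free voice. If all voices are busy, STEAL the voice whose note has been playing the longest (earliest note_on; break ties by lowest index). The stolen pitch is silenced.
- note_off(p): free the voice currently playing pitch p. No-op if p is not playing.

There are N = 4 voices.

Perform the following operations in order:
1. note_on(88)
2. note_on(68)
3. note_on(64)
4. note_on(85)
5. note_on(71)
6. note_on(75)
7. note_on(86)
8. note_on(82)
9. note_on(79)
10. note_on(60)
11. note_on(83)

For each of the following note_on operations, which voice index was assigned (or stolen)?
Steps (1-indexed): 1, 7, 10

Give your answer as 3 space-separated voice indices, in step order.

Answer: 0 2 1

Derivation:
Op 1: note_on(88): voice 0 is free -> assigned | voices=[88 - - -]
Op 2: note_on(68): voice 1 is free -> assigned | voices=[88 68 - -]
Op 3: note_on(64): voice 2 is free -> assigned | voices=[88 68 64 -]
Op 4: note_on(85): voice 3 is free -> assigned | voices=[88 68 64 85]
Op 5: note_on(71): all voices busy, STEAL voice 0 (pitch 88, oldest) -> assign | voices=[71 68 64 85]
Op 6: note_on(75): all voices busy, STEAL voice 1 (pitch 68, oldest) -> assign | voices=[71 75 64 85]
Op 7: note_on(86): all voices busy, STEAL voice 2 (pitch 64, oldest) -> assign | voices=[71 75 86 85]
Op 8: note_on(82): all voices busy, STEAL voice 3 (pitch 85, oldest) -> assign | voices=[71 75 86 82]
Op 9: note_on(79): all voices busy, STEAL voice 0 (pitch 71, oldest) -> assign | voices=[79 75 86 82]
Op 10: note_on(60): all voices busy, STEAL voice 1 (pitch 75, oldest) -> assign | voices=[79 60 86 82]
Op 11: note_on(83): all voices busy, STEAL voice 2 (pitch 86, oldest) -> assign | voices=[79 60 83 82]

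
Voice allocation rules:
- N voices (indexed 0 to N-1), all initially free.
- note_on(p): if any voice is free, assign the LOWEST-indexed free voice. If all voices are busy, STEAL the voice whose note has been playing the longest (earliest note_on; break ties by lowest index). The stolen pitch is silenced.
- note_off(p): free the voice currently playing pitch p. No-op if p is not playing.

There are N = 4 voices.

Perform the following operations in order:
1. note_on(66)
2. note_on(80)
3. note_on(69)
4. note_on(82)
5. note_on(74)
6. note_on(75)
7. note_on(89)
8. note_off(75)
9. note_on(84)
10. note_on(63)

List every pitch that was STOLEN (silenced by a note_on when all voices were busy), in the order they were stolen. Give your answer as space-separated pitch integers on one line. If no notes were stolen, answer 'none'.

Op 1: note_on(66): voice 0 is free -> assigned | voices=[66 - - -]
Op 2: note_on(80): voice 1 is free -> assigned | voices=[66 80 - -]
Op 3: note_on(69): voice 2 is free -> assigned | voices=[66 80 69 -]
Op 4: note_on(82): voice 3 is free -> assigned | voices=[66 80 69 82]
Op 5: note_on(74): all voices busy, STEAL voice 0 (pitch 66, oldest) -> assign | voices=[74 80 69 82]
Op 6: note_on(75): all voices busy, STEAL voice 1 (pitch 80, oldest) -> assign | voices=[74 75 69 82]
Op 7: note_on(89): all voices busy, STEAL voice 2 (pitch 69, oldest) -> assign | voices=[74 75 89 82]
Op 8: note_off(75): free voice 1 | voices=[74 - 89 82]
Op 9: note_on(84): voice 1 is free -> assigned | voices=[74 84 89 82]
Op 10: note_on(63): all voices busy, STEAL voice 3 (pitch 82, oldest) -> assign | voices=[74 84 89 63]

Answer: 66 80 69 82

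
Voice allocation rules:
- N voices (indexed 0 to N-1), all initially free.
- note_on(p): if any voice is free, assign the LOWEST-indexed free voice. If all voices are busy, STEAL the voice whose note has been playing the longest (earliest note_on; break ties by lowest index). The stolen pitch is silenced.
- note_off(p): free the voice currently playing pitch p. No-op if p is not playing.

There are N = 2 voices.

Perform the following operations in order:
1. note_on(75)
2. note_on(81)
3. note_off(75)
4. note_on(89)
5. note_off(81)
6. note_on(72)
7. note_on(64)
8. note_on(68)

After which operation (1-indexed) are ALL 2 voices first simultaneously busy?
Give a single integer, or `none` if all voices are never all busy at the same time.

Answer: 2

Derivation:
Op 1: note_on(75): voice 0 is free -> assigned | voices=[75 -]
Op 2: note_on(81): voice 1 is free -> assigned | voices=[75 81]
Op 3: note_off(75): free voice 0 | voices=[- 81]
Op 4: note_on(89): voice 0 is free -> assigned | voices=[89 81]
Op 5: note_off(81): free voice 1 | voices=[89 -]
Op 6: note_on(72): voice 1 is free -> assigned | voices=[89 72]
Op 7: note_on(64): all voices busy, STEAL voice 0 (pitch 89, oldest) -> assign | voices=[64 72]
Op 8: note_on(68): all voices busy, STEAL voice 1 (pitch 72, oldest) -> assign | voices=[64 68]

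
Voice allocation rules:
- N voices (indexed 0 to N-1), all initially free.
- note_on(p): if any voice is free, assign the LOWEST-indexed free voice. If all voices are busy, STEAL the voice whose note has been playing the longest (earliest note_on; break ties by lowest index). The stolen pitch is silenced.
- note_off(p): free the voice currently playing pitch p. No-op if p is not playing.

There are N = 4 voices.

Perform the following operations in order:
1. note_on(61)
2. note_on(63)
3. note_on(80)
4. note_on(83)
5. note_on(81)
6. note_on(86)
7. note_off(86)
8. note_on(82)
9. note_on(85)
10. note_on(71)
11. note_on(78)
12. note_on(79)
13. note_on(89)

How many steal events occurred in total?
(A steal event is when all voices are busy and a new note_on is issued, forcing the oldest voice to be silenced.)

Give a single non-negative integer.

Answer: 7

Derivation:
Op 1: note_on(61): voice 0 is free -> assigned | voices=[61 - - -]
Op 2: note_on(63): voice 1 is free -> assigned | voices=[61 63 - -]
Op 3: note_on(80): voice 2 is free -> assigned | voices=[61 63 80 -]
Op 4: note_on(83): voice 3 is free -> assigned | voices=[61 63 80 83]
Op 5: note_on(81): all voices busy, STEAL voice 0 (pitch 61, oldest) -> assign | voices=[81 63 80 83]
Op 6: note_on(86): all voices busy, STEAL voice 1 (pitch 63, oldest) -> assign | voices=[81 86 80 83]
Op 7: note_off(86): free voice 1 | voices=[81 - 80 83]
Op 8: note_on(82): voice 1 is free -> assigned | voices=[81 82 80 83]
Op 9: note_on(85): all voices busy, STEAL voice 2 (pitch 80, oldest) -> assign | voices=[81 82 85 83]
Op 10: note_on(71): all voices busy, STEAL voice 3 (pitch 83, oldest) -> assign | voices=[81 82 85 71]
Op 11: note_on(78): all voices busy, STEAL voice 0 (pitch 81, oldest) -> assign | voices=[78 82 85 71]
Op 12: note_on(79): all voices busy, STEAL voice 1 (pitch 82, oldest) -> assign | voices=[78 79 85 71]
Op 13: note_on(89): all voices busy, STEAL voice 2 (pitch 85, oldest) -> assign | voices=[78 79 89 71]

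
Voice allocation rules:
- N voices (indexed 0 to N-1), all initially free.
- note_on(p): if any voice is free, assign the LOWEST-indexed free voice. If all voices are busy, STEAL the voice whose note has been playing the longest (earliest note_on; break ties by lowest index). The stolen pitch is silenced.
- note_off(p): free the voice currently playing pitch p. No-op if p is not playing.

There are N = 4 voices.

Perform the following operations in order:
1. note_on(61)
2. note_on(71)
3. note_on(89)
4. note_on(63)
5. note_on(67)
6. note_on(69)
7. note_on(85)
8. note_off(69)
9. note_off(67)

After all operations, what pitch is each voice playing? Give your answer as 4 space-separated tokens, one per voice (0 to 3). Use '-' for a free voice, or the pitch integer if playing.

Answer: - - 85 63

Derivation:
Op 1: note_on(61): voice 0 is free -> assigned | voices=[61 - - -]
Op 2: note_on(71): voice 1 is free -> assigned | voices=[61 71 - -]
Op 3: note_on(89): voice 2 is free -> assigned | voices=[61 71 89 -]
Op 4: note_on(63): voice 3 is free -> assigned | voices=[61 71 89 63]
Op 5: note_on(67): all voices busy, STEAL voice 0 (pitch 61, oldest) -> assign | voices=[67 71 89 63]
Op 6: note_on(69): all voices busy, STEAL voice 1 (pitch 71, oldest) -> assign | voices=[67 69 89 63]
Op 7: note_on(85): all voices busy, STEAL voice 2 (pitch 89, oldest) -> assign | voices=[67 69 85 63]
Op 8: note_off(69): free voice 1 | voices=[67 - 85 63]
Op 9: note_off(67): free voice 0 | voices=[- - 85 63]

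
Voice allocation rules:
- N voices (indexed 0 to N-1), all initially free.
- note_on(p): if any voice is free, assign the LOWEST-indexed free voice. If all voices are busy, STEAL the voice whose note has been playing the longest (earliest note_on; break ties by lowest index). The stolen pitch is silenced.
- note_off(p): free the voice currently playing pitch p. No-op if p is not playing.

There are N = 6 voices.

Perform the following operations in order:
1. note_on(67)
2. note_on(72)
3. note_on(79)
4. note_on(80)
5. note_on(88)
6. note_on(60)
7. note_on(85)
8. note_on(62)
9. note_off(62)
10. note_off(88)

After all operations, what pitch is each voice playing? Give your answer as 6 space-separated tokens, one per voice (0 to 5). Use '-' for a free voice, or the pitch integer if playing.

Op 1: note_on(67): voice 0 is free -> assigned | voices=[67 - - - - -]
Op 2: note_on(72): voice 1 is free -> assigned | voices=[67 72 - - - -]
Op 3: note_on(79): voice 2 is free -> assigned | voices=[67 72 79 - - -]
Op 4: note_on(80): voice 3 is free -> assigned | voices=[67 72 79 80 - -]
Op 5: note_on(88): voice 4 is free -> assigned | voices=[67 72 79 80 88 -]
Op 6: note_on(60): voice 5 is free -> assigned | voices=[67 72 79 80 88 60]
Op 7: note_on(85): all voices busy, STEAL voice 0 (pitch 67, oldest) -> assign | voices=[85 72 79 80 88 60]
Op 8: note_on(62): all voices busy, STEAL voice 1 (pitch 72, oldest) -> assign | voices=[85 62 79 80 88 60]
Op 9: note_off(62): free voice 1 | voices=[85 - 79 80 88 60]
Op 10: note_off(88): free voice 4 | voices=[85 - 79 80 - 60]

Answer: 85 - 79 80 - 60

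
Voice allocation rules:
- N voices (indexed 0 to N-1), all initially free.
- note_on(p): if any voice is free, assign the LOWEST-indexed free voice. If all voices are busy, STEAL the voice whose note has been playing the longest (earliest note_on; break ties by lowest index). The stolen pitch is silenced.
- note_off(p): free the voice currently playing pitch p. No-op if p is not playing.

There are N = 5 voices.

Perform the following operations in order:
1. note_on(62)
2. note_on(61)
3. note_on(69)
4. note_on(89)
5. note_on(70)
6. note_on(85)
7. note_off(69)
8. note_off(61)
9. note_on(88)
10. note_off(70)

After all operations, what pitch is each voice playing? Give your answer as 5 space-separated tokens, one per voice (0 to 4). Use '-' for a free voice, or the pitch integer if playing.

Answer: 85 88 - 89 -

Derivation:
Op 1: note_on(62): voice 0 is free -> assigned | voices=[62 - - - -]
Op 2: note_on(61): voice 1 is free -> assigned | voices=[62 61 - - -]
Op 3: note_on(69): voice 2 is free -> assigned | voices=[62 61 69 - -]
Op 4: note_on(89): voice 3 is free -> assigned | voices=[62 61 69 89 -]
Op 5: note_on(70): voice 4 is free -> assigned | voices=[62 61 69 89 70]
Op 6: note_on(85): all voices busy, STEAL voice 0 (pitch 62, oldest) -> assign | voices=[85 61 69 89 70]
Op 7: note_off(69): free voice 2 | voices=[85 61 - 89 70]
Op 8: note_off(61): free voice 1 | voices=[85 - - 89 70]
Op 9: note_on(88): voice 1 is free -> assigned | voices=[85 88 - 89 70]
Op 10: note_off(70): free voice 4 | voices=[85 88 - 89 -]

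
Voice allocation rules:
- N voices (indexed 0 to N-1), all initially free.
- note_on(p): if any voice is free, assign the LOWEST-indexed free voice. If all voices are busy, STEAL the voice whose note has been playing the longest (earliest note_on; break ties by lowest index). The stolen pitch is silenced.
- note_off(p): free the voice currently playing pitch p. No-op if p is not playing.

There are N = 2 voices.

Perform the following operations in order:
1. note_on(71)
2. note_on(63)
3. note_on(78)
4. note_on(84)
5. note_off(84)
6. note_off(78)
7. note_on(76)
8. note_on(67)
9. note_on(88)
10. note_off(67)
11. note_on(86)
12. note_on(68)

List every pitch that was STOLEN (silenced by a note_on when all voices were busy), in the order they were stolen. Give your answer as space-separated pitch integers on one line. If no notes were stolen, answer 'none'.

Answer: 71 63 76 88

Derivation:
Op 1: note_on(71): voice 0 is free -> assigned | voices=[71 -]
Op 2: note_on(63): voice 1 is free -> assigned | voices=[71 63]
Op 3: note_on(78): all voices busy, STEAL voice 0 (pitch 71, oldest) -> assign | voices=[78 63]
Op 4: note_on(84): all voices busy, STEAL voice 1 (pitch 63, oldest) -> assign | voices=[78 84]
Op 5: note_off(84): free voice 1 | voices=[78 -]
Op 6: note_off(78): free voice 0 | voices=[- -]
Op 7: note_on(76): voice 0 is free -> assigned | voices=[76 -]
Op 8: note_on(67): voice 1 is free -> assigned | voices=[76 67]
Op 9: note_on(88): all voices busy, STEAL voice 0 (pitch 76, oldest) -> assign | voices=[88 67]
Op 10: note_off(67): free voice 1 | voices=[88 -]
Op 11: note_on(86): voice 1 is free -> assigned | voices=[88 86]
Op 12: note_on(68): all voices busy, STEAL voice 0 (pitch 88, oldest) -> assign | voices=[68 86]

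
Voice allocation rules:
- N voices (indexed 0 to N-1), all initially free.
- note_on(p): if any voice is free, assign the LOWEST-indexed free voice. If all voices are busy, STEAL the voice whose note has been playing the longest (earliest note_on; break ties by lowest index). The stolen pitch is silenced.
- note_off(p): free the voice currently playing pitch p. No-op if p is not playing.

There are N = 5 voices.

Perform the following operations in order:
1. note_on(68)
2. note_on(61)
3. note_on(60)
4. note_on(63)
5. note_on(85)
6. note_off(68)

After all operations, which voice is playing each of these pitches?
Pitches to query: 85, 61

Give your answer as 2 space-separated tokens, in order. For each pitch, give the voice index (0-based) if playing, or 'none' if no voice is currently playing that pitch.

Op 1: note_on(68): voice 0 is free -> assigned | voices=[68 - - - -]
Op 2: note_on(61): voice 1 is free -> assigned | voices=[68 61 - - -]
Op 3: note_on(60): voice 2 is free -> assigned | voices=[68 61 60 - -]
Op 4: note_on(63): voice 3 is free -> assigned | voices=[68 61 60 63 -]
Op 5: note_on(85): voice 4 is free -> assigned | voices=[68 61 60 63 85]
Op 6: note_off(68): free voice 0 | voices=[- 61 60 63 85]

Answer: 4 1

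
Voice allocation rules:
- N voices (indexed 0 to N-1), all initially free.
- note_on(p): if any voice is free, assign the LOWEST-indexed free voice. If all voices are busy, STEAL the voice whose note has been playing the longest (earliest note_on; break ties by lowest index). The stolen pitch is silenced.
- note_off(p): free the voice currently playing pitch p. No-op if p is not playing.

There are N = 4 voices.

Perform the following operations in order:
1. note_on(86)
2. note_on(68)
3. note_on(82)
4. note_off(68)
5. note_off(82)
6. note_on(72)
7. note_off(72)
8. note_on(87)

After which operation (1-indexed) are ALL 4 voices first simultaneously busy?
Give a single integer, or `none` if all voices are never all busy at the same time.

Answer: none

Derivation:
Op 1: note_on(86): voice 0 is free -> assigned | voices=[86 - - -]
Op 2: note_on(68): voice 1 is free -> assigned | voices=[86 68 - -]
Op 3: note_on(82): voice 2 is free -> assigned | voices=[86 68 82 -]
Op 4: note_off(68): free voice 1 | voices=[86 - 82 -]
Op 5: note_off(82): free voice 2 | voices=[86 - - -]
Op 6: note_on(72): voice 1 is free -> assigned | voices=[86 72 - -]
Op 7: note_off(72): free voice 1 | voices=[86 - - -]
Op 8: note_on(87): voice 1 is free -> assigned | voices=[86 87 - -]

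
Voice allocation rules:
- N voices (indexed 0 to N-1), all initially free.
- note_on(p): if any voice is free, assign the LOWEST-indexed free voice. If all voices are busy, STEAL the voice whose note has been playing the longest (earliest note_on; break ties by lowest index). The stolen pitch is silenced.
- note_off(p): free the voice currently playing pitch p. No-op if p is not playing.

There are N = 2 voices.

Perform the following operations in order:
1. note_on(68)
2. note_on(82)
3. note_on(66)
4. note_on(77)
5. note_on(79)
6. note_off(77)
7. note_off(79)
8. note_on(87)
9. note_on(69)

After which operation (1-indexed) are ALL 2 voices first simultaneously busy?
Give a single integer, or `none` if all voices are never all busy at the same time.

Answer: 2

Derivation:
Op 1: note_on(68): voice 0 is free -> assigned | voices=[68 -]
Op 2: note_on(82): voice 1 is free -> assigned | voices=[68 82]
Op 3: note_on(66): all voices busy, STEAL voice 0 (pitch 68, oldest) -> assign | voices=[66 82]
Op 4: note_on(77): all voices busy, STEAL voice 1 (pitch 82, oldest) -> assign | voices=[66 77]
Op 5: note_on(79): all voices busy, STEAL voice 0 (pitch 66, oldest) -> assign | voices=[79 77]
Op 6: note_off(77): free voice 1 | voices=[79 -]
Op 7: note_off(79): free voice 0 | voices=[- -]
Op 8: note_on(87): voice 0 is free -> assigned | voices=[87 -]
Op 9: note_on(69): voice 1 is free -> assigned | voices=[87 69]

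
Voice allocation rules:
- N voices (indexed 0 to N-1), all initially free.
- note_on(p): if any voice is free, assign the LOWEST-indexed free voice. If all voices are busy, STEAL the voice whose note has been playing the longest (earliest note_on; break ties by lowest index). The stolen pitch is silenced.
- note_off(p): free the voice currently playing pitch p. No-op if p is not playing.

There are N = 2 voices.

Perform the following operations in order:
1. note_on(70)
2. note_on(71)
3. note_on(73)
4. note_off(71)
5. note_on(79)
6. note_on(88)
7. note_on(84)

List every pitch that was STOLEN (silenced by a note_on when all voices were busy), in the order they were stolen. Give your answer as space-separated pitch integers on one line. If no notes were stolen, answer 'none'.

Answer: 70 73 79

Derivation:
Op 1: note_on(70): voice 0 is free -> assigned | voices=[70 -]
Op 2: note_on(71): voice 1 is free -> assigned | voices=[70 71]
Op 3: note_on(73): all voices busy, STEAL voice 0 (pitch 70, oldest) -> assign | voices=[73 71]
Op 4: note_off(71): free voice 1 | voices=[73 -]
Op 5: note_on(79): voice 1 is free -> assigned | voices=[73 79]
Op 6: note_on(88): all voices busy, STEAL voice 0 (pitch 73, oldest) -> assign | voices=[88 79]
Op 7: note_on(84): all voices busy, STEAL voice 1 (pitch 79, oldest) -> assign | voices=[88 84]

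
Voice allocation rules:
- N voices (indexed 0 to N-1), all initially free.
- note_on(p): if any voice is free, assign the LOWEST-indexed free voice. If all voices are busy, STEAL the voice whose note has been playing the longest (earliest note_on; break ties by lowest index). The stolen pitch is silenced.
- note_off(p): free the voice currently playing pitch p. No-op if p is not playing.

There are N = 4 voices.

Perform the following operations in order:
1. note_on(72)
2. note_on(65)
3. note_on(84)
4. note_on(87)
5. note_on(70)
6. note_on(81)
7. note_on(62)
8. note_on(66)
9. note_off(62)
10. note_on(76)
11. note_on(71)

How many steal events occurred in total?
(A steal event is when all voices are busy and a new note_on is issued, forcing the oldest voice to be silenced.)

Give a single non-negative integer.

Answer: 5

Derivation:
Op 1: note_on(72): voice 0 is free -> assigned | voices=[72 - - -]
Op 2: note_on(65): voice 1 is free -> assigned | voices=[72 65 - -]
Op 3: note_on(84): voice 2 is free -> assigned | voices=[72 65 84 -]
Op 4: note_on(87): voice 3 is free -> assigned | voices=[72 65 84 87]
Op 5: note_on(70): all voices busy, STEAL voice 0 (pitch 72, oldest) -> assign | voices=[70 65 84 87]
Op 6: note_on(81): all voices busy, STEAL voice 1 (pitch 65, oldest) -> assign | voices=[70 81 84 87]
Op 7: note_on(62): all voices busy, STEAL voice 2 (pitch 84, oldest) -> assign | voices=[70 81 62 87]
Op 8: note_on(66): all voices busy, STEAL voice 3 (pitch 87, oldest) -> assign | voices=[70 81 62 66]
Op 9: note_off(62): free voice 2 | voices=[70 81 - 66]
Op 10: note_on(76): voice 2 is free -> assigned | voices=[70 81 76 66]
Op 11: note_on(71): all voices busy, STEAL voice 0 (pitch 70, oldest) -> assign | voices=[71 81 76 66]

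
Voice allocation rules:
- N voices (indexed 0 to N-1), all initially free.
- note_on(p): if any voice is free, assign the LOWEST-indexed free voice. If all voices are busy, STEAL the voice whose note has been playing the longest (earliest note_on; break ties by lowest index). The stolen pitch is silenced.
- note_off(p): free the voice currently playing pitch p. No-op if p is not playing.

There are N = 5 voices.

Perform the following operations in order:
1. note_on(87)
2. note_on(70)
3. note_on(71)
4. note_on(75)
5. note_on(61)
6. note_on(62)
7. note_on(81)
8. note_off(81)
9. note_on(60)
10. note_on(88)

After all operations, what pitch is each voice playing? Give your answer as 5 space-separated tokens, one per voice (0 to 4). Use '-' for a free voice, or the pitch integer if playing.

Answer: 62 60 88 75 61

Derivation:
Op 1: note_on(87): voice 0 is free -> assigned | voices=[87 - - - -]
Op 2: note_on(70): voice 1 is free -> assigned | voices=[87 70 - - -]
Op 3: note_on(71): voice 2 is free -> assigned | voices=[87 70 71 - -]
Op 4: note_on(75): voice 3 is free -> assigned | voices=[87 70 71 75 -]
Op 5: note_on(61): voice 4 is free -> assigned | voices=[87 70 71 75 61]
Op 6: note_on(62): all voices busy, STEAL voice 0 (pitch 87, oldest) -> assign | voices=[62 70 71 75 61]
Op 7: note_on(81): all voices busy, STEAL voice 1 (pitch 70, oldest) -> assign | voices=[62 81 71 75 61]
Op 8: note_off(81): free voice 1 | voices=[62 - 71 75 61]
Op 9: note_on(60): voice 1 is free -> assigned | voices=[62 60 71 75 61]
Op 10: note_on(88): all voices busy, STEAL voice 2 (pitch 71, oldest) -> assign | voices=[62 60 88 75 61]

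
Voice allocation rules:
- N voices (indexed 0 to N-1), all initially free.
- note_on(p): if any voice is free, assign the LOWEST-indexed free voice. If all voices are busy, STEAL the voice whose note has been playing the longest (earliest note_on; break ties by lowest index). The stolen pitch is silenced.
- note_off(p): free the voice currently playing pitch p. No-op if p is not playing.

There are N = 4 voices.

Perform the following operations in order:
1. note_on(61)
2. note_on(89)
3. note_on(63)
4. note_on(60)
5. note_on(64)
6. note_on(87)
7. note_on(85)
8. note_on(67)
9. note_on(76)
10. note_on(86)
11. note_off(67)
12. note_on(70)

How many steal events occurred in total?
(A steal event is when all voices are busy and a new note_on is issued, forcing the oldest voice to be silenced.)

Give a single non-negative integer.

Answer: 6

Derivation:
Op 1: note_on(61): voice 0 is free -> assigned | voices=[61 - - -]
Op 2: note_on(89): voice 1 is free -> assigned | voices=[61 89 - -]
Op 3: note_on(63): voice 2 is free -> assigned | voices=[61 89 63 -]
Op 4: note_on(60): voice 3 is free -> assigned | voices=[61 89 63 60]
Op 5: note_on(64): all voices busy, STEAL voice 0 (pitch 61, oldest) -> assign | voices=[64 89 63 60]
Op 6: note_on(87): all voices busy, STEAL voice 1 (pitch 89, oldest) -> assign | voices=[64 87 63 60]
Op 7: note_on(85): all voices busy, STEAL voice 2 (pitch 63, oldest) -> assign | voices=[64 87 85 60]
Op 8: note_on(67): all voices busy, STEAL voice 3 (pitch 60, oldest) -> assign | voices=[64 87 85 67]
Op 9: note_on(76): all voices busy, STEAL voice 0 (pitch 64, oldest) -> assign | voices=[76 87 85 67]
Op 10: note_on(86): all voices busy, STEAL voice 1 (pitch 87, oldest) -> assign | voices=[76 86 85 67]
Op 11: note_off(67): free voice 3 | voices=[76 86 85 -]
Op 12: note_on(70): voice 3 is free -> assigned | voices=[76 86 85 70]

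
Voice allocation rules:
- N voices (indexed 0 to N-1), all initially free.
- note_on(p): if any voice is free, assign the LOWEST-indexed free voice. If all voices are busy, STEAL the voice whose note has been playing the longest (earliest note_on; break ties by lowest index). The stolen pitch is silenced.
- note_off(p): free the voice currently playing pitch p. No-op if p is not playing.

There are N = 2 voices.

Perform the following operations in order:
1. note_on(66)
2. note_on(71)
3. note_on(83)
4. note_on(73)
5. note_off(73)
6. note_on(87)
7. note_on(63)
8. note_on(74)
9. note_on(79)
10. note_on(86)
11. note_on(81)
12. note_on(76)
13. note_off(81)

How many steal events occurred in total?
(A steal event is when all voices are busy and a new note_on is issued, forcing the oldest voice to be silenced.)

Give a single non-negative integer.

Answer: 8

Derivation:
Op 1: note_on(66): voice 0 is free -> assigned | voices=[66 -]
Op 2: note_on(71): voice 1 is free -> assigned | voices=[66 71]
Op 3: note_on(83): all voices busy, STEAL voice 0 (pitch 66, oldest) -> assign | voices=[83 71]
Op 4: note_on(73): all voices busy, STEAL voice 1 (pitch 71, oldest) -> assign | voices=[83 73]
Op 5: note_off(73): free voice 1 | voices=[83 -]
Op 6: note_on(87): voice 1 is free -> assigned | voices=[83 87]
Op 7: note_on(63): all voices busy, STEAL voice 0 (pitch 83, oldest) -> assign | voices=[63 87]
Op 8: note_on(74): all voices busy, STEAL voice 1 (pitch 87, oldest) -> assign | voices=[63 74]
Op 9: note_on(79): all voices busy, STEAL voice 0 (pitch 63, oldest) -> assign | voices=[79 74]
Op 10: note_on(86): all voices busy, STEAL voice 1 (pitch 74, oldest) -> assign | voices=[79 86]
Op 11: note_on(81): all voices busy, STEAL voice 0 (pitch 79, oldest) -> assign | voices=[81 86]
Op 12: note_on(76): all voices busy, STEAL voice 1 (pitch 86, oldest) -> assign | voices=[81 76]
Op 13: note_off(81): free voice 0 | voices=[- 76]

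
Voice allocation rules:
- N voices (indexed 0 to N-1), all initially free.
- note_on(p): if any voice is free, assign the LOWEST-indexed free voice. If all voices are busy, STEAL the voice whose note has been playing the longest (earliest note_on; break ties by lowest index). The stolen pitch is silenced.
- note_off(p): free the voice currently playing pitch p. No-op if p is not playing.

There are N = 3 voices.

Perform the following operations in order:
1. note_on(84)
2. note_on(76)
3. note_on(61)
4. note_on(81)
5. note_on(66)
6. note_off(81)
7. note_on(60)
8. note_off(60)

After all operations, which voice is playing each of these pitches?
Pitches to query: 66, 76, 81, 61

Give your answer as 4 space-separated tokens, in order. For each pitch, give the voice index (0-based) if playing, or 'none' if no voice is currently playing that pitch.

Op 1: note_on(84): voice 0 is free -> assigned | voices=[84 - -]
Op 2: note_on(76): voice 1 is free -> assigned | voices=[84 76 -]
Op 3: note_on(61): voice 2 is free -> assigned | voices=[84 76 61]
Op 4: note_on(81): all voices busy, STEAL voice 0 (pitch 84, oldest) -> assign | voices=[81 76 61]
Op 5: note_on(66): all voices busy, STEAL voice 1 (pitch 76, oldest) -> assign | voices=[81 66 61]
Op 6: note_off(81): free voice 0 | voices=[- 66 61]
Op 7: note_on(60): voice 0 is free -> assigned | voices=[60 66 61]
Op 8: note_off(60): free voice 0 | voices=[- 66 61]

Answer: 1 none none 2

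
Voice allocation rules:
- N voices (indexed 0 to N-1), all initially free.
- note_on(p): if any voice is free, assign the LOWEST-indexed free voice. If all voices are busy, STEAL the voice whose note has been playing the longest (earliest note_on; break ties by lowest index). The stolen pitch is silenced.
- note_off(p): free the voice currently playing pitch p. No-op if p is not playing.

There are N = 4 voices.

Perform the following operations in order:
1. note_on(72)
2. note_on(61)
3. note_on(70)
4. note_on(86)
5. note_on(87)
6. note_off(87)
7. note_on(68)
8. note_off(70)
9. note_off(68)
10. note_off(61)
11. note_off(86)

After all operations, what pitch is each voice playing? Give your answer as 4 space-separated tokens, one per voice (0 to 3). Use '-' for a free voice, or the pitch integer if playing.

Answer: - - - -

Derivation:
Op 1: note_on(72): voice 0 is free -> assigned | voices=[72 - - -]
Op 2: note_on(61): voice 1 is free -> assigned | voices=[72 61 - -]
Op 3: note_on(70): voice 2 is free -> assigned | voices=[72 61 70 -]
Op 4: note_on(86): voice 3 is free -> assigned | voices=[72 61 70 86]
Op 5: note_on(87): all voices busy, STEAL voice 0 (pitch 72, oldest) -> assign | voices=[87 61 70 86]
Op 6: note_off(87): free voice 0 | voices=[- 61 70 86]
Op 7: note_on(68): voice 0 is free -> assigned | voices=[68 61 70 86]
Op 8: note_off(70): free voice 2 | voices=[68 61 - 86]
Op 9: note_off(68): free voice 0 | voices=[- 61 - 86]
Op 10: note_off(61): free voice 1 | voices=[- - - 86]
Op 11: note_off(86): free voice 3 | voices=[- - - -]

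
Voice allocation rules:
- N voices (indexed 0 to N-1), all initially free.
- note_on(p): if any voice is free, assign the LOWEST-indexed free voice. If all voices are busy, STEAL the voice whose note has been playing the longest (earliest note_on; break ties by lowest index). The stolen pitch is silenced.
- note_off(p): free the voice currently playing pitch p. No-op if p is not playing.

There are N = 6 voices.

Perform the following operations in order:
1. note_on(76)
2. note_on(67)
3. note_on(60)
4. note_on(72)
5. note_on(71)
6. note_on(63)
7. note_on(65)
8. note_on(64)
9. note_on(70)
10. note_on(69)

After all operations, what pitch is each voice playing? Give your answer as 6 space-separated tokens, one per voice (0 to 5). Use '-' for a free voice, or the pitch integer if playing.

Answer: 65 64 70 69 71 63

Derivation:
Op 1: note_on(76): voice 0 is free -> assigned | voices=[76 - - - - -]
Op 2: note_on(67): voice 1 is free -> assigned | voices=[76 67 - - - -]
Op 3: note_on(60): voice 2 is free -> assigned | voices=[76 67 60 - - -]
Op 4: note_on(72): voice 3 is free -> assigned | voices=[76 67 60 72 - -]
Op 5: note_on(71): voice 4 is free -> assigned | voices=[76 67 60 72 71 -]
Op 6: note_on(63): voice 5 is free -> assigned | voices=[76 67 60 72 71 63]
Op 7: note_on(65): all voices busy, STEAL voice 0 (pitch 76, oldest) -> assign | voices=[65 67 60 72 71 63]
Op 8: note_on(64): all voices busy, STEAL voice 1 (pitch 67, oldest) -> assign | voices=[65 64 60 72 71 63]
Op 9: note_on(70): all voices busy, STEAL voice 2 (pitch 60, oldest) -> assign | voices=[65 64 70 72 71 63]
Op 10: note_on(69): all voices busy, STEAL voice 3 (pitch 72, oldest) -> assign | voices=[65 64 70 69 71 63]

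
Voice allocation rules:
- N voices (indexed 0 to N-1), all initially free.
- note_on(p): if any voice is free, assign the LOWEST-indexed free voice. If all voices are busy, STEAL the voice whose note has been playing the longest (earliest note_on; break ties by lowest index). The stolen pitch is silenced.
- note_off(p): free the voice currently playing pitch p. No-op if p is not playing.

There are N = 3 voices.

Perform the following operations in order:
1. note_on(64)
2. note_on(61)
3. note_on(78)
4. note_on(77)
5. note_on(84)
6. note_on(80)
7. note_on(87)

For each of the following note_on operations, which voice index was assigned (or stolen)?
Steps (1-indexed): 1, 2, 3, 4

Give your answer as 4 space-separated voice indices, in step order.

Op 1: note_on(64): voice 0 is free -> assigned | voices=[64 - -]
Op 2: note_on(61): voice 1 is free -> assigned | voices=[64 61 -]
Op 3: note_on(78): voice 2 is free -> assigned | voices=[64 61 78]
Op 4: note_on(77): all voices busy, STEAL voice 0 (pitch 64, oldest) -> assign | voices=[77 61 78]
Op 5: note_on(84): all voices busy, STEAL voice 1 (pitch 61, oldest) -> assign | voices=[77 84 78]
Op 6: note_on(80): all voices busy, STEAL voice 2 (pitch 78, oldest) -> assign | voices=[77 84 80]
Op 7: note_on(87): all voices busy, STEAL voice 0 (pitch 77, oldest) -> assign | voices=[87 84 80]

Answer: 0 1 2 0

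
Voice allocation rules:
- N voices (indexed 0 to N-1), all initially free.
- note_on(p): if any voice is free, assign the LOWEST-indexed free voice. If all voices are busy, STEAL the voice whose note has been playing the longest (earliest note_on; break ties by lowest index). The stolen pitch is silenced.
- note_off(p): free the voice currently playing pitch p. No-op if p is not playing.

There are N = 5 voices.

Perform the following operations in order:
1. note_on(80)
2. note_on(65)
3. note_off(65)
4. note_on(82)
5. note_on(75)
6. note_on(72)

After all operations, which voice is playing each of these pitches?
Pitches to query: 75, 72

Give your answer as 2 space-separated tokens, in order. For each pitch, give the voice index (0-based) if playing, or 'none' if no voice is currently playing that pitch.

Answer: 2 3

Derivation:
Op 1: note_on(80): voice 0 is free -> assigned | voices=[80 - - - -]
Op 2: note_on(65): voice 1 is free -> assigned | voices=[80 65 - - -]
Op 3: note_off(65): free voice 1 | voices=[80 - - - -]
Op 4: note_on(82): voice 1 is free -> assigned | voices=[80 82 - - -]
Op 5: note_on(75): voice 2 is free -> assigned | voices=[80 82 75 - -]
Op 6: note_on(72): voice 3 is free -> assigned | voices=[80 82 75 72 -]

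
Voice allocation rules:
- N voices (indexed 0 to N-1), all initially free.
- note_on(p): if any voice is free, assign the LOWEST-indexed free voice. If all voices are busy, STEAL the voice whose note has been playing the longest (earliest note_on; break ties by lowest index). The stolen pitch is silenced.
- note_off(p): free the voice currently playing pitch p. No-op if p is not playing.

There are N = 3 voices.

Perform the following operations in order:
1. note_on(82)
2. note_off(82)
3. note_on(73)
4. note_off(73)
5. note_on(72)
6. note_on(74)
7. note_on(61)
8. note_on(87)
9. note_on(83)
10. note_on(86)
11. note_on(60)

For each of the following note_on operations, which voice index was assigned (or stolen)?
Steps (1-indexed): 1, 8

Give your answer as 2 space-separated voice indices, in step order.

Op 1: note_on(82): voice 0 is free -> assigned | voices=[82 - -]
Op 2: note_off(82): free voice 0 | voices=[- - -]
Op 3: note_on(73): voice 0 is free -> assigned | voices=[73 - -]
Op 4: note_off(73): free voice 0 | voices=[- - -]
Op 5: note_on(72): voice 0 is free -> assigned | voices=[72 - -]
Op 6: note_on(74): voice 1 is free -> assigned | voices=[72 74 -]
Op 7: note_on(61): voice 2 is free -> assigned | voices=[72 74 61]
Op 8: note_on(87): all voices busy, STEAL voice 0 (pitch 72, oldest) -> assign | voices=[87 74 61]
Op 9: note_on(83): all voices busy, STEAL voice 1 (pitch 74, oldest) -> assign | voices=[87 83 61]
Op 10: note_on(86): all voices busy, STEAL voice 2 (pitch 61, oldest) -> assign | voices=[87 83 86]
Op 11: note_on(60): all voices busy, STEAL voice 0 (pitch 87, oldest) -> assign | voices=[60 83 86]

Answer: 0 0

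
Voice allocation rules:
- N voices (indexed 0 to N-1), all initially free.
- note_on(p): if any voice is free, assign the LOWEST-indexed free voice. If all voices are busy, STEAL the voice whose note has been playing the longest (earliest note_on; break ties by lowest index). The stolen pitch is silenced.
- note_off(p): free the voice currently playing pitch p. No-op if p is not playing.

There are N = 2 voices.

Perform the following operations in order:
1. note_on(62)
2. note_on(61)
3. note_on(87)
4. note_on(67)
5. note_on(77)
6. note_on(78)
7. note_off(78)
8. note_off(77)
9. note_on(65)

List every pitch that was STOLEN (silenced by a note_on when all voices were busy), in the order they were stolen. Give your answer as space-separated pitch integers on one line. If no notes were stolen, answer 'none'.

Answer: 62 61 87 67

Derivation:
Op 1: note_on(62): voice 0 is free -> assigned | voices=[62 -]
Op 2: note_on(61): voice 1 is free -> assigned | voices=[62 61]
Op 3: note_on(87): all voices busy, STEAL voice 0 (pitch 62, oldest) -> assign | voices=[87 61]
Op 4: note_on(67): all voices busy, STEAL voice 1 (pitch 61, oldest) -> assign | voices=[87 67]
Op 5: note_on(77): all voices busy, STEAL voice 0 (pitch 87, oldest) -> assign | voices=[77 67]
Op 6: note_on(78): all voices busy, STEAL voice 1 (pitch 67, oldest) -> assign | voices=[77 78]
Op 7: note_off(78): free voice 1 | voices=[77 -]
Op 8: note_off(77): free voice 0 | voices=[- -]
Op 9: note_on(65): voice 0 is free -> assigned | voices=[65 -]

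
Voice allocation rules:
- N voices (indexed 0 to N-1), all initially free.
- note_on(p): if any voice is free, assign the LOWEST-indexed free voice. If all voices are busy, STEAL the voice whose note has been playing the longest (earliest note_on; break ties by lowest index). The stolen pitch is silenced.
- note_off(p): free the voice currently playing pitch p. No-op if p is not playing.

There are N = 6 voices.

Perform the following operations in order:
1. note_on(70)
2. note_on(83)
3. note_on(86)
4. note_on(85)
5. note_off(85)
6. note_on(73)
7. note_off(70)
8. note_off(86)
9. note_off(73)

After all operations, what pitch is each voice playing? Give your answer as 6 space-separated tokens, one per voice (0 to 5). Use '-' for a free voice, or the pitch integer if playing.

Answer: - 83 - - - -

Derivation:
Op 1: note_on(70): voice 0 is free -> assigned | voices=[70 - - - - -]
Op 2: note_on(83): voice 1 is free -> assigned | voices=[70 83 - - - -]
Op 3: note_on(86): voice 2 is free -> assigned | voices=[70 83 86 - - -]
Op 4: note_on(85): voice 3 is free -> assigned | voices=[70 83 86 85 - -]
Op 5: note_off(85): free voice 3 | voices=[70 83 86 - - -]
Op 6: note_on(73): voice 3 is free -> assigned | voices=[70 83 86 73 - -]
Op 7: note_off(70): free voice 0 | voices=[- 83 86 73 - -]
Op 8: note_off(86): free voice 2 | voices=[- 83 - 73 - -]
Op 9: note_off(73): free voice 3 | voices=[- 83 - - - -]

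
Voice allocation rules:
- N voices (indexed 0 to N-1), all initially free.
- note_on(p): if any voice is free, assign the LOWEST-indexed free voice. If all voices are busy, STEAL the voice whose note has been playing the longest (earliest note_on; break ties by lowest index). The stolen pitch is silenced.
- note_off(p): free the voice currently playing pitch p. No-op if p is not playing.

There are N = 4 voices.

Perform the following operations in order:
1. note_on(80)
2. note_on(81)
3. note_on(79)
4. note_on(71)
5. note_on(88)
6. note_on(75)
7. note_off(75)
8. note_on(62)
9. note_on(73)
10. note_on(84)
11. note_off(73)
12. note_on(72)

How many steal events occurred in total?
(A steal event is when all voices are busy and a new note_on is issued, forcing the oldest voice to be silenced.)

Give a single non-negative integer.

Op 1: note_on(80): voice 0 is free -> assigned | voices=[80 - - -]
Op 2: note_on(81): voice 1 is free -> assigned | voices=[80 81 - -]
Op 3: note_on(79): voice 2 is free -> assigned | voices=[80 81 79 -]
Op 4: note_on(71): voice 3 is free -> assigned | voices=[80 81 79 71]
Op 5: note_on(88): all voices busy, STEAL voice 0 (pitch 80, oldest) -> assign | voices=[88 81 79 71]
Op 6: note_on(75): all voices busy, STEAL voice 1 (pitch 81, oldest) -> assign | voices=[88 75 79 71]
Op 7: note_off(75): free voice 1 | voices=[88 - 79 71]
Op 8: note_on(62): voice 1 is free -> assigned | voices=[88 62 79 71]
Op 9: note_on(73): all voices busy, STEAL voice 2 (pitch 79, oldest) -> assign | voices=[88 62 73 71]
Op 10: note_on(84): all voices busy, STEAL voice 3 (pitch 71, oldest) -> assign | voices=[88 62 73 84]
Op 11: note_off(73): free voice 2 | voices=[88 62 - 84]
Op 12: note_on(72): voice 2 is free -> assigned | voices=[88 62 72 84]

Answer: 4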